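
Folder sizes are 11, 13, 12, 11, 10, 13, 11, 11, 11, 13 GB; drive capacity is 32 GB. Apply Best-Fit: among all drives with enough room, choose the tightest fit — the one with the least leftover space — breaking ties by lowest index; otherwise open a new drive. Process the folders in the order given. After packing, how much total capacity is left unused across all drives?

44

Put 11 GB in drive 1; 21 GB remain.
Put 13 GB in drive 1; 8 GB remain.
Put 12 GB in drive 2; 20 GB remain.
Put 11 GB in drive 2; 9 GB remain.
Put 10 GB in drive 3; 22 GB remain.
Put 13 GB in drive 3; 9 GB remain.
Put 11 GB in drive 4; 21 GB remain.
Put 11 GB in drive 4; 10 GB remain.
Put 11 GB in drive 5; 21 GB remain.
Put 13 GB in drive 5; 8 GB remain.
5 drives × 32 GB = 160 GB; used 116 GB; unused 44 GB.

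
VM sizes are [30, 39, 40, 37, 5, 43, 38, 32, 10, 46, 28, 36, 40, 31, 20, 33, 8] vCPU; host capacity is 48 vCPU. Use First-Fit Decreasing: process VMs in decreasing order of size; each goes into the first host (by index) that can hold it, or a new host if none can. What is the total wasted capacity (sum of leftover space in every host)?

108

Sorted descending: 46, 43, 40, 40, 39, 38, 37, 36, 33, 32, 31, 30, 28, 20, 10, 8, 5.
host 1: place 46 vCPU, 2 vCPU left
host 2: place 43 vCPU, 5 vCPU left
host 3: place 40 vCPU, 8 vCPU left
host 4: place 40 vCPU, 8 vCPU left
host 5: place 39 vCPU, 9 vCPU left
host 6: place 38 vCPU, 10 vCPU left
host 7: place 37 vCPU, 11 vCPU left
host 8: place 36 vCPU, 12 vCPU left
host 9: place 33 vCPU, 15 vCPU left
host 10: place 32 vCPU, 16 vCPU left
host 11: place 31 vCPU, 17 vCPU left
host 12: place 30 vCPU, 18 vCPU left
host 13: place 28 vCPU, 20 vCPU left
host 13: place 20 vCPU, 0 vCPU left
host 6: place 10 vCPU, 0 vCPU left
host 3: place 8 vCPU, 0 vCPU left
host 2: place 5 vCPU, 0 vCPU left
13 hosts × 48 vCPU = 624 vCPU; used 516 vCPU; unused 108 vCPU.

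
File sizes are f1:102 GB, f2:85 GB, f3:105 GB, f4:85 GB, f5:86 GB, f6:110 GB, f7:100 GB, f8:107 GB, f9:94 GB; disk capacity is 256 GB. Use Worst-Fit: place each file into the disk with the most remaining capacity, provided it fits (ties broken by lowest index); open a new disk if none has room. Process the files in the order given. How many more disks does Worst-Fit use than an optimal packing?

Worst-Fit: [102,85] [105,85] [86,110] [100,107] [94] → 5 disks.
Total size 874 GB; any packing needs at least ⌈874/256⌉ = 4 disks.
An optimal packing achieves that bound: [110,107] [105,102] [100,94] [86,85,85] → 4 disks.
Excess: 5 − 4 = 1.

1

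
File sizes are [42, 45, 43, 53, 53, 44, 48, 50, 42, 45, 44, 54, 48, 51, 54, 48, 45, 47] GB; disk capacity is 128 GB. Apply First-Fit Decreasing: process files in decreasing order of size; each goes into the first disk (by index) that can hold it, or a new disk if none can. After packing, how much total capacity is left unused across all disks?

Sorted descending: 54, 54, 53, 53, 51, 50, 48, 48, 48, 47, 45, 45, 45, 44, 44, 43, 42, 42.
54 GB → disk 1 (remaining 74 GB)
54 GB → disk 1 (remaining 20 GB)
53 GB → disk 2 (remaining 75 GB)
53 GB → disk 2 (remaining 22 GB)
51 GB → disk 3 (remaining 77 GB)
50 GB → disk 3 (remaining 27 GB)
48 GB → disk 4 (remaining 80 GB)
48 GB → disk 4 (remaining 32 GB)
48 GB → disk 5 (remaining 80 GB)
47 GB → disk 5 (remaining 33 GB)
45 GB → disk 6 (remaining 83 GB)
45 GB → disk 6 (remaining 38 GB)
45 GB → disk 7 (remaining 83 GB)
44 GB → disk 7 (remaining 39 GB)
44 GB → disk 8 (remaining 84 GB)
43 GB → disk 8 (remaining 41 GB)
42 GB → disk 9 (remaining 86 GB)
42 GB → disk 9 (remaining 44 GB)
9 disks × 128 GB = 1152 GB; used 856 GB; unused 296 GB.

296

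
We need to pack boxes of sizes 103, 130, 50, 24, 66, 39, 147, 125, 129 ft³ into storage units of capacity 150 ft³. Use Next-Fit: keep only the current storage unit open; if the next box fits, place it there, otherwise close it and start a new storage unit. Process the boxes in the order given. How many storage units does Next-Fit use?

Put 103 ft³ in storage unit 1; 47 ft³ remain.
Put 130 ft³ in storage unit 2; 20 ft³ remain.
Put 50 ft³ in storage unit 3; 100 ft³ remain.
Put 24 ft³ in storage unit 3; 76 ft³ remain.
Put 66 ft³ in storage unit 3; 10 ft³ remain.
Put 39 ft³ in storage unit 4; 111 ft³ remain.
Put 147 ft³ in storage unit 5; 3 ft³ remain.
Put 125 ft³ in storage unit 6; 25 ft³ remain.
Put 129 ft³ in storage unit 7; 21 ft³ remain.
Final storage units: [103] [130] [50,24,66] [39] [147] [125] [129].

7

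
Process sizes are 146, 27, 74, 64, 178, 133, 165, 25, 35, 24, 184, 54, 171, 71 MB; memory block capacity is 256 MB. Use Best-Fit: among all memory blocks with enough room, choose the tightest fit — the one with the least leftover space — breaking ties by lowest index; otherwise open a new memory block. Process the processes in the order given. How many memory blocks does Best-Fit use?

6

146 MB → memory block 1 (remaining 110 MB)
27 MB → memory block 1 (remaining 83 MB)
74 MB → memory block 1 (remaining 9 MB)
64 MB → memory block 2 (remaining 192 MB)
178 MB → memory block 2 (remaining 14 MB)
133 MB → memory block 3 (remaining 123 MB)
165 MB → memory block 4 (remaining 91 MB)
25 MB → memory block 4 (remaining 66 MB)
35 MB → memory block 4 (remaining 31 MB)
24 MB → memory block 4 (remaining 7 MB)
184 MB → memory block 5 (remaining 72 MB)
54 MB → memory block 5 (remaining 18 MB)
171 MB → memory block 6 (remaining 85 MB)
71 MB → memory block 6 (remaining 14 MB)
Final memory blocks: [146,27,74] [64,178] [133] [165,25,35,24] [184,54] [171,71].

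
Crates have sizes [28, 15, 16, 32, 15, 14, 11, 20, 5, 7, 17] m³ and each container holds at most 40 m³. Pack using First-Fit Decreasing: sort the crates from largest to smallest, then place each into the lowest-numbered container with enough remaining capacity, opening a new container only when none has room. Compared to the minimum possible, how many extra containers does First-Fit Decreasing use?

0

First-Fit Decreasing: [32,7] [28,11] [20,17] [16,15,5] [15,14] → 5 containers.
Total size 180 m³; any packing needs at least ⌈180/40⌉ = 5 containers.
So 5 is already optimal.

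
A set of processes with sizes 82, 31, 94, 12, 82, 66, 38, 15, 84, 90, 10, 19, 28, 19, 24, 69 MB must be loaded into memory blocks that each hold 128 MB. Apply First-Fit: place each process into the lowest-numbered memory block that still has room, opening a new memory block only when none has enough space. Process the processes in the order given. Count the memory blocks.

Put 82 MB in memory block 1; 46 MB remain.
Put 31 MB in memory block 1; 15 MB remain.
Put 94 MB in memory block 2; 34 MB remain.
Put 12 MB in memory block 1; 3 MB remain.
Put 82 MB in memory block 3; 46 MB remain.
Put 66 MB in memory block 4; 62 MB remain.
Put 38 MB in memory block 3; 8 MB remain.
Put 15 MB in memory block 2; 19 MB remain.
Put 84 MB in memory block 5; 44 MB remain.
Put 90 MB in memory block 6; 38 MB remain.
Put 10 MB in memory block 2; 9 MB remain.
Put 19 MB in memory block 4; 43 MB remain.
Put 28 MB in memory block 4; 15 MB remain.
Put 19 MB in memory block 5; 25 MB remain.
Put 24 MB in memory block 5; 1 MB remain.
Put 69 MB in memory block 7; 59 MB remain.
Final memory blocks: [82,31,12] [94,15,10] [82,38] [66,19,28] [84,19,24] [90] [69].

7 memory blocks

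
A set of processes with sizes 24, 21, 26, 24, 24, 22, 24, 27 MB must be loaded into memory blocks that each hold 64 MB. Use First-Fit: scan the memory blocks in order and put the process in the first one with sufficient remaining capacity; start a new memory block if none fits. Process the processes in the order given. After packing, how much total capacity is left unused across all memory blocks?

memory block 1: place 24 MB, 40 MB left
memory block 1: place 21 MB, 19 MB left
memory block 2: place 26 MB, 38 MB left
memory block 2: place 24 MB, 14 MB left
memory block 3: place 24 MB, 40 MB left
memory block 3: place 22 MB, 18 MB left
memory block 4: place 24 MB, 40 MB left
memory block 4: place 27 MB, 13 MB left
4 memory blocks × 64 MB = 256 MB; used 192 MB; unused 64 MB.

64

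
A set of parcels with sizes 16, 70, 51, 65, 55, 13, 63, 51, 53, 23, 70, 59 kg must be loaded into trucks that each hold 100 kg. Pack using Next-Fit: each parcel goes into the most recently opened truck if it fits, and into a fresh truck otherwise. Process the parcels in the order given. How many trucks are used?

9 trucks

truck 1: place 16 kg, 84 kg left
truck 1: place 70 kg, 14 kg left
truck 2: place 51 kg, 49 kg left
truck 3: place 65 kg, 35 kg left
truck 4: place 55 kg, 45 kg left
truck 4: place 13 kg, 32 kg left
truck 5: place 63 kg, 37 kg left
truck 6: place 51 kg, 49 kg left
truck 7: place 53 kg, 47 kg left
truck 7: place 23 kg, 24 kg left
truck 8: place 70 kg, 30 kg left
truck 9: place 59 kg, 41 kg left
Final trucks: [16,70] [51] [65] [55,13] [63] [51] [53,23] [70] [59].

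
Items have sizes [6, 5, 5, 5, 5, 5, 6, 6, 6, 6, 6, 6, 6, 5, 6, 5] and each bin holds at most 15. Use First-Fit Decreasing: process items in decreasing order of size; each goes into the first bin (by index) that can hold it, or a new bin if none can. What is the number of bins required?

7 bins

Sorted descending: 6, 6, 6, 6, 6, 6, 6, 6, 6, 5, 5, 5, 5, 5, 5, 5.
Put 6 in bin 1; 9 remain.
Put 6 in bin 1; 3 remain.
Put 6 in bin 2; 9 remain.
Put 6 in bin 2; 3 remain.
Put 6 in bin 3; 9 remain.
Put 6 in bin 3; 3 remain.
Put 6 in bin 4; 9 remain.
Put 6 in bin 4; 3 remain.
Put 6 in bin 5; 9 remain.
Put 5 in bin 5; 4 remain.
Put 5 in bin 6; 10 remain.
Put 5 in bin 6; 5 remain.
Put 5 in bin 6; 0 remain.
Put 5 in bin 7; 10 remain.
Put 5 in bin 7; 5 remain.
Put 5 in bin 7; 0 remain.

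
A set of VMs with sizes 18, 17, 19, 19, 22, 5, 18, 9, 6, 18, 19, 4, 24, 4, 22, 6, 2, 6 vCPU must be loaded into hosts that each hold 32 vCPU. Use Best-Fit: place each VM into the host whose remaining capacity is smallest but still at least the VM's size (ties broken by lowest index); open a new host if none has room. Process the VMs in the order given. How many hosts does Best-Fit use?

18 vCPU → host 1 (remaining 14 vCPU)
17 vCPU → host 2 (remaining 15 vCPU)
19 vCPU → host 3 (remaining 13 vCPU)
19 vCPU → host 4 (remaining 13 vCPU)
22 vCPU → host 5 (remaining 10 vCPU)
5 vCPU → host 5 (remaining 5 vCPU)
18 vCPU → host 6 (remaining 14 vCPU)
9 vCPU → host 3 (remaining 4 vCPU)
6 vCPU → host 4 (remaining 7 vCPU)
18 vCPU → host 7 (remaining 14 vCPU)
19 vCPU → host 8 (remaining 13 vCPU)
4 vCPU → host 3 (remaining 0 vCPU)
24 vCPU → host 9 (remaining 8 vCPU)
4 vCPU → host 5 (remaining 1 vCPU)
22 vCPU → host 10 (remaining 10 vCPU)
6 vCPU → host 4 (remaining 1 vCPU)
2 vCPU → host 9 (remaining 6 vCPU)
6 vCPU → host 9 (remaining 0 vCPU)
Final hosts: [18] [17] [19,9,4] [19,6,6] [22,5,4] [18] [18] [19] [24,2,6] [22].

10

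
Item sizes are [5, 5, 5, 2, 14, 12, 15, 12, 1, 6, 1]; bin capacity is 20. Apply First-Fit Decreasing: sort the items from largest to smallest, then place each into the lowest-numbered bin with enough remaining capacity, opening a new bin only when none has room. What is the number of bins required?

Sorted descending: 15, 14, 12, 12, 6, 5, 5, 5, 2, 1, 1.
bin 1: place 15, 5 left
bin 2: place 14, 6 left
bin 3: place 12, 8 left
bin 4: place 12, 8 left
bin 2: place 6, 0 left
bin 1: place 5, 0 left
bin 3: place 5, 3 left
bin 4: place 5, 3 left
bin 3: place 2, 1 left
bin 3: place 1, 0 left
bin 4: place 1, 2 left
Final bins: [15,5] [14,6] [12,5,2,1] [12,5,1].

4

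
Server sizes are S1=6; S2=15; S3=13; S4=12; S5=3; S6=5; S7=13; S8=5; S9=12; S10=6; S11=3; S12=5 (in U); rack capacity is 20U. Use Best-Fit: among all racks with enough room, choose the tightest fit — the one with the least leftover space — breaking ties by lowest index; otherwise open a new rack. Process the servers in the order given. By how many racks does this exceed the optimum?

1

Best-Fit: [6,13] [15,3] [12,5,3] [13,5] [12,6] [5] → 6 racks.
Total size 98U; any packing needs at least ⌈98/20⌉ = 5 racks.
An optimal packing achieves that bound: [15,5] [13,6] [13,6] [12,5,3] [12,5,3] → 5 racks.
Excess: 6 − 5 = 1.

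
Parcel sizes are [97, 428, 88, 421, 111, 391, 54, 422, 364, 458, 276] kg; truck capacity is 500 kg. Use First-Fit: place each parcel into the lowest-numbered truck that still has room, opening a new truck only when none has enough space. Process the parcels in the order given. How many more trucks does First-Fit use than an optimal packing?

1

First-Fit: [97,88,111,54] [428] [421] [391] [422] [364] [458] [276] → 8 trucks.
Total size 3110 kg; any packing needs at least ⌈3110/500⌉ = 7 trucks.
An optimal packing achieves that bound: [458] [428,54] [422] [421] [391,97] [364,111] [276,88] → 7 trucks.
Excess: 8 − 7 = 1.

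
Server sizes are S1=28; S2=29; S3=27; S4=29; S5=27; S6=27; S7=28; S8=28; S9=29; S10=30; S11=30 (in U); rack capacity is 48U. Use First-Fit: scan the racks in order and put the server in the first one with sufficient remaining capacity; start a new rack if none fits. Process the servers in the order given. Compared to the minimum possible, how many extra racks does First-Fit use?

First-Fit: [28] [29] [27] [29] [27] [27] [28] [28] [29] [30] [30] → 11 racks.
11 servers exceed 24U (half the capacity), and no two of those can share a rack, so at least 11 racks are needed.
So 11 is already optimal.

0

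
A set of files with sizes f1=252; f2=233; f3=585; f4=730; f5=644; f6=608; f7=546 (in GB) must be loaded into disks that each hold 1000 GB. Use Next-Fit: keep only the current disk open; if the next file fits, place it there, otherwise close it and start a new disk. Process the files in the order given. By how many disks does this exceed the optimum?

Next-Fit: [252,233] [585] [730] [644] [608] [546] → 6 disks.
5 files exceed 500 GB (half the capacity), and no two of those can share a disk, so at least 5 disks are needed.
An optimal packing achieves that bound: [730,252] [644,233] [608] [585] [546] → 5 disks.
Excess: 6 − 5 = 1.

1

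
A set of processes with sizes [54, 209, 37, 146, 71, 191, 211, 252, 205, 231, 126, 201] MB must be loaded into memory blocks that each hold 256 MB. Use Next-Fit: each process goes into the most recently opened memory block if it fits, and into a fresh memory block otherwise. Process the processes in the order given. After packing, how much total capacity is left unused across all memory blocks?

Put 54 MB in memory block 1; 202 MB remain.
Put 209 MB in memory block 2; 47 MB remain.
Put 37 MB in memory block 2; 10 MB remain.
Put 146 MB in memory block 3; 110 MB remain.
Put 71 MB in memory block 3; 39 MB remain.
Put 191 MB in memory block 4; 65 MB remain.
Put 211 MB in memory block 5; 45 MB remain.
Put 252 MB in memory block 6; 4 MB remain.
Put 205 MB in memory block 7; 51 MB remain.
Put 231 MB in memory block 8; 25 MB remain.
Put 126 MB in memory block 9; 130 MB remain.
Put 201 MB in memory block 10; 55 MB remain.
10 memory blocks × 256 MB = 2560 MB; used 1934 MB; unused 626 MB.

626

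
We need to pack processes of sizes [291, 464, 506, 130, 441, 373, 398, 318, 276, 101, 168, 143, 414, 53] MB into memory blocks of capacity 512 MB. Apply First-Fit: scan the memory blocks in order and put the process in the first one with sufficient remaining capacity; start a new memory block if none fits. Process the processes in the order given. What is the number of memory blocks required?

Put 291 MB in memory block 1; 221 MB remain.
Put 464 MB in memory block 2; 48 MB remain.
Put 506 MB in memory block 3; 6 MB remain.
Put 130 MB in memory block 1; 91 MB remain.
Put 441 MB in memory block 4; 71 MB remain.
Put 373 MB in memory block 5; 139 MB remain.
Put 398 MB in memory block 6; 114 MB remain.
Put 318 MB in memory block 7; 194 MB remain.
Put 276 MB in memory block 8; 236 MB remain.
Put 101 MB in memory block 5; 38 MB remain.
Put 168 MB in memory block 7; 26 MB remain.
Put 143 MB in memory block 8; 93 MB remain.
Put 414 MB in memory block 9; 98 MB remain.
Put 53 MB in memory block 1; 38 MB remain.
Final memory blocks: [291,130,53] [464] [506] [441] [373,101] [398] [318,168] [276,143] [414].

9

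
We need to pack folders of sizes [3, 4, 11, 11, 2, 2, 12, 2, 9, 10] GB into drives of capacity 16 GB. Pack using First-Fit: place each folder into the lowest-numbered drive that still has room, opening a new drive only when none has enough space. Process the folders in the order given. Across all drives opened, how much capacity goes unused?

30

Put 3 GB in drive 1; 13 GB remain.
Put 4 GB in drive 1; 9 GB remain.
Put 11 GB in drive 2; 5 GB remain.
Put 11 GB in drive 3; 5 GB remain.
Put 2 GB in drive 1; 7 GB remain.
Put 2 GB in drive 1; 5 GB remain.
Put 12 GB in drive 4; 4 GB remain.
Put 2 GB in drive 1; 3 GB remain.
Put 9 GB in drive 5; 7 GB remain.
Put 10 GB in drive 6; 6 GB remain.
6 drives × 16 GB = 96 GB; used 66 GB; unused 30 GB.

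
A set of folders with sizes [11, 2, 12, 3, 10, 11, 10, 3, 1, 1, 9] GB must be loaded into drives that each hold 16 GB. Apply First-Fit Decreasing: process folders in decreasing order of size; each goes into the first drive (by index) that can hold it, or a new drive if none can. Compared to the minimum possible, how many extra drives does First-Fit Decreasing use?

First-Fit Decreasing: [12,3,1] [11,3,2] [11,1] [10] [10] [9] → 6 drives.
6 folders exceed 8 GB (half the capacity), and no two of those can share a drive, so at least 6 drives are needed.
So 6 is already optimal.

0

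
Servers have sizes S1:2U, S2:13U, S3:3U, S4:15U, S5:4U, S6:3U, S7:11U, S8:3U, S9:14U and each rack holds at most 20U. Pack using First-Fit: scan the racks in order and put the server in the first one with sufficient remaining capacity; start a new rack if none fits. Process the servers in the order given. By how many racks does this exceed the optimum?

0

First-Fit: [2,13,3] [15,4] [3,11,3] [14] → 4 racks.
Total size 68U; any packing needs at least ⌈68/20⌉ = 4 racks.
So 4 is already optimal.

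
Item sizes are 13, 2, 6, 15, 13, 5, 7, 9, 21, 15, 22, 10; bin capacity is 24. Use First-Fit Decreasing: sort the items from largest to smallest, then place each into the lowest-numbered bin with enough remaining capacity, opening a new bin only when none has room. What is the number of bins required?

6

Sorted descending: 22, 21, 15, 15, 13, 13, 10, 9, 7, 6, 5, 2.
22 → bin 1 (remaining 2)
21 → bin 2 (remaining 3)
15 → bin 3 (remaining 9)
15 → bin 4 (remaining 9)
13 → bin 5 (remaining 11)
13 → bin 6 (remaining 11)
10 → bin 5 (remaining 1)
9 → bin 3 (remaining 0)
7 → bin 4 (remaining 2)
6 → bin 6 (remaining 5)
5 → bin 6 (remaining 0)
2 → bin 1 (remaining 0)
Final bins: [22,2] [21] [15,9] [15,7] [13,10] [13,6,5].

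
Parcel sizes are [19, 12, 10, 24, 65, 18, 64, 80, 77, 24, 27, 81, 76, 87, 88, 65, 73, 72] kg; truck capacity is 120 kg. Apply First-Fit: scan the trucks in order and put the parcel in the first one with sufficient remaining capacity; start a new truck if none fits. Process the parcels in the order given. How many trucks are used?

19 kg → truck 1 (remaining 101 kg)
12 kg → truck 1 (remaining 89 kg)
10 kg → truck 1 (remaining 79 kg)
24 kg → truck 1 (remaining 55 kg)
65 kg → truck 2 (remaining 55 kg)
18 kg → truck 1 (remaining 37 kg)
64 kg → truck 3 (remaining 56 kg)
80 kg → truck 4 (remaining 40 kg)
77 kg → truck 5 (remaining 43 kg)
24 kg → truck 1 (remaining 13 kg)
27 kg → truck 2 (remaining 28 kg)
81 kg → truck 6 (remaining 39 kg)
76 kg → truck 7 (remaining 44 kg)
87 kg → truck 8 (remaining 33 kg)
88 kg → truck 9 (remaining 32 kg)
65 kg → truck 10 (remaining 55 kg)
73 kg → truck 11 (remaining 47 kg)
72 kg → truck 12 (remaining 48 kg)
Final trucks: [19,12,10,24,18,24] [65,27] [64] [80] [77] [81] [76] [87] [88] [65] [73] [72].

12 trucks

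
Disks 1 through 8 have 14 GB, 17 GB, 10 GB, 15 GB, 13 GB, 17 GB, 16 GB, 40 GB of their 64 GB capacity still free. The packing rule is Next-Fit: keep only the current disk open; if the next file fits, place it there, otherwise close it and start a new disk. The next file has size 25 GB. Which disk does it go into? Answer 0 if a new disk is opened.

8

Next-Fit only looks at disk 8, which has 40 GB free.
25 GB fits there.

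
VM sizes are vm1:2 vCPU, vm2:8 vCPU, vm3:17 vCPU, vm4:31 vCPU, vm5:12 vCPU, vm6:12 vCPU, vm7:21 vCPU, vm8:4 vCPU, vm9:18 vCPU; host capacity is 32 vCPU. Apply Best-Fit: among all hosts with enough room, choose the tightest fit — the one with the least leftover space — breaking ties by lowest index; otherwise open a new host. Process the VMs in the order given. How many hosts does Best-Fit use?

vm1 (2 vCPU) → host 1 (remaining 30 vCPU)
vm2 (8 vCPU) → host 1 (remaining 22 vCPU)
vm3 (17 vCPU) → host 1 (remaining 5 vCPU)
vm4 (31 vCPU) → host 2 (remaining 1 vCPU)
vm5 (12 vCPU) → host 3 (remaining 20 vCPU)
vm6 (12 vCPU) → host 3 (remaining 8 vCPU)
vm7 (21 vCPU) → host 4 (remaining 11 vCPU)
vm8 (4 vCPU) → host 1 (remaining 1 vCPU)
vm9 (18 vCPU) → host 5 (remaining 14 vCPU)

5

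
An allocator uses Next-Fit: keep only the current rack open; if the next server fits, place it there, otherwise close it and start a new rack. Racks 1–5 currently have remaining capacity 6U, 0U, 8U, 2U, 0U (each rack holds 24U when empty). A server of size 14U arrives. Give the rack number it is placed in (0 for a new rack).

0

Next-Fit only looks at rack 5, which has 0U free.
14U does not fit, so a new rack is opened.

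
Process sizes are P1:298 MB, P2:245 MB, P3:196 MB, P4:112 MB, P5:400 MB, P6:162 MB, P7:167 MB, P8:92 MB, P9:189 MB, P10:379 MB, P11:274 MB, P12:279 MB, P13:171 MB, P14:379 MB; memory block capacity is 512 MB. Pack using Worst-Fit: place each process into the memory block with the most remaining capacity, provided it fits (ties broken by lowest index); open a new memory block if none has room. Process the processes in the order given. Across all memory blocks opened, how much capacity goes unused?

753

memory block 1: place P1 (298 MB), 214 MB left
memory block 2: place P2 (245 MB), 267 MB left
memory block 2: place P3 (196 MB), 71 MB left
memory block 1: place P4 (112 MB), 102 MB left
memory block 3: place P5 (400 MB), 112 MB left
memory block 4: place P6 (162 MB), 350 MB left
memory block 4: place P7 (167 MB), 183 MB left
memory block 4: place P8 (92 MB), 91 MB left
memory block 5: place P9 (189 MB), 323 MB left
memory block 6: place P10 (379 MB), 133 MB left
memory block 5: place P11 (274 MB), 49 MB left
memory block 7: place P12 (279 MB), 233 MB left
memory block 7: place P13 (171 MB), 62 MB left
memory block 8: place P14 (379 MB), 133 MB left
8 memory blocks × 512 MB = 4096 MB; used 3343 MB; unused 753 MB.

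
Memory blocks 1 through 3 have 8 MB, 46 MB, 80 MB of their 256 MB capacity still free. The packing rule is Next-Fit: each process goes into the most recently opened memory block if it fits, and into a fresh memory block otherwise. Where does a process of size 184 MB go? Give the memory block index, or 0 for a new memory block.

Next-Fit only looks at memory block 3, which has 80 MB free.
184 MB does not fit, so a new memory block is opened.

0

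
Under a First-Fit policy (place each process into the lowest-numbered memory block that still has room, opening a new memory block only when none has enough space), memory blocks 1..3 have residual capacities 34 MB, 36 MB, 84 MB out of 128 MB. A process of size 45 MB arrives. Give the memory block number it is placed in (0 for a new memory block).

3

Memory blocks with room: memory block 3 (84 MB).
The first with room is memory block 3.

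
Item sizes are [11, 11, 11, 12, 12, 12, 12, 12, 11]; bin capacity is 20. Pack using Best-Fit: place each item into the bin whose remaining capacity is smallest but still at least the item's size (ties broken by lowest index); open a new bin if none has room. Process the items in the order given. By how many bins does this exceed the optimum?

Best-Fit: [11] [11] [11] [12] [12] [12] [12] [12] [11] → 9 bins.
9 items exceed 10 (half the capacity), and no two of those can share a bin, so at least 9 bins are needed.
So 9 is already optimal.

0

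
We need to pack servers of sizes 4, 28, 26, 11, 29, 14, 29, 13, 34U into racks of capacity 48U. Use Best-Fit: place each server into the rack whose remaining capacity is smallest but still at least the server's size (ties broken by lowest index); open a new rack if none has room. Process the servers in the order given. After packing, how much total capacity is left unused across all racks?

52

4U → rack 1 (remaining 44U)
28U → rack 1 (remaining 16U)
26U → rack 2 (remaining 22U)
11U → rack 1 (remaining 5U)
29U → rack 3 (remaining 19U)
14U → rack 3 (remaining 5U)
29U → rack 4 (remaining 19U)
13U → rack 4 (remaining 6U)
34U → rack 5 (remaining 14U)
5 racks × 48U = 240U; used 188U; unused 52U.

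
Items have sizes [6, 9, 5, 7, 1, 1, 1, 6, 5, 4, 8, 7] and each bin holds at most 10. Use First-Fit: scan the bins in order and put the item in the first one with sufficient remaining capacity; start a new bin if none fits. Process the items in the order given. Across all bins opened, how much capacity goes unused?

bin 1: place 6, 4 left
bin 2: place 9, 1 left
bin 3: place 5, 5 left
bin 4: place 7, 3 left
bin 1: place 1, 3 left
bin 1: place 1, 2 left
bin 1: place 1, 1 left
bin 5: place 6, 4 left
bin 3: place 5, 0 left
bin 5: place 4, 0 left
bin 6: place 8, 2 left
bin 7: place 7, 3 left
7 bins × 10 = 70; used 60; unused 10.

10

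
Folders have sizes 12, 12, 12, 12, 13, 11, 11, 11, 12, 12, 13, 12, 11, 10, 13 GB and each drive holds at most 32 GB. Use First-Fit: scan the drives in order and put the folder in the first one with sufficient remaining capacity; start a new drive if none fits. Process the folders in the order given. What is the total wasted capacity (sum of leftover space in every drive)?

47

Put 12 GB in drive 1; 20 GB remain.
Put 12 GB in drive 1; 8 GB remain.
Put 12 GB in drive 2; 20 GB remain.
Put 12 GB in drive 2; 8 GB remain.
Put 13 GB in drive 3; 19 GB remain.
Put 11 GB in drive 3; 8 GB remain.
Put 11 GB in drive 4; 21 GB remain.
Put 11 GB in drive 4; 10 GB remain.
Put 12 GB in drive 5; 20 GB remain.
Put 12 GB in drive 5; 8 GB remain.
Put 13 GB in drive 6; 19 GB remain.
Put 12 GB in drive 6; 7 GB remain.
Put 11 GB in drive 7; 21 GB remain.
Put 10 GB in drive 4; 0 GB remain.
Put 13 GB in drive 7; 8 GB remain.
7 drives × 32 GB = 224 GB; used 177 GB; unused 47 GB.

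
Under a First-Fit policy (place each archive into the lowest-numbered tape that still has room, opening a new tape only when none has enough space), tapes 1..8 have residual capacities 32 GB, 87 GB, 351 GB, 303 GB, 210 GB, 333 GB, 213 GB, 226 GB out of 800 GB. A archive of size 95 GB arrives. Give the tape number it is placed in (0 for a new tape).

3

Tapes with room: tape 3 (351 GB), tape 4 (303 GB), tape 5 (210 GB), tape 6 (333 GB), tape 7 (213 GB), tape 8 (226 GB).
The first with room is tape 3.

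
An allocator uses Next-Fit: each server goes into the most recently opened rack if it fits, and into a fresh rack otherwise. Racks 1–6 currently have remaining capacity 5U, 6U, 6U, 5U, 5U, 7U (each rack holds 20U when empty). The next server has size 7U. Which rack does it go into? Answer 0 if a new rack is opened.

Next-Fit only looks at rack 6, which has 7U free.
7U fits there.

6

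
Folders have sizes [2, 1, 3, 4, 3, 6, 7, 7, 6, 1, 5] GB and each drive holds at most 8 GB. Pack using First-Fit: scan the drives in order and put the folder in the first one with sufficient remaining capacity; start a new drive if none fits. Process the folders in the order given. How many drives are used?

7

2 GB → drive 1 (remaining 6 GB)
1 GB → drive 1 (remaining 5 GB)
3 GB → drive 1 (remaining 2 GB)
4 GB → drive 2 (remaining 4 GB)
3 GB → drive 2 (remaining 1 GB)
6 GB → drive 3 (remaining 2 GB)
7 GB → drive 4 (remaining 1 GB)
7 GB → drive 5 (remaining 1 GB)
6 GB → drive 6 (remaining 2 GB)
1 GB → drive 1 (remaining 1 GB)
5 GB → drive 7 (remaining 3 GB)
Final drives: [2,1,3,1] [4,3] [6] [7] [7] [6] [5].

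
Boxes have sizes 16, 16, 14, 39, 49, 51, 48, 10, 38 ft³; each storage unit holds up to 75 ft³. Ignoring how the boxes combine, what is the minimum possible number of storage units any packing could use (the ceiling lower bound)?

4

Total size = 16 + 16 + 14 + 39 + 49 + 51 + 48 + 10 + 38 = 281 ft³.
⌈281 / 75⌉ = 4.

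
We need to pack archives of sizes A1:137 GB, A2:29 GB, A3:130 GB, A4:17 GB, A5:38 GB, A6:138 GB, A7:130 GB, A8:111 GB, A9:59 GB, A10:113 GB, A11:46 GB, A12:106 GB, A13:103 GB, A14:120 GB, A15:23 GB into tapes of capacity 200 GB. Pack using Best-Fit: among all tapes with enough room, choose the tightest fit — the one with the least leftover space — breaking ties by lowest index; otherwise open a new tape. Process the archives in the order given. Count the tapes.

tape 1: place A1 (137 GB), 63 GB left
tape 1: place A2 (29 GB), 34 GB left
tape 2: place A3 (130 GB), 70 GB left
tape 1: place A4 (17 GB), 17 GB left
tape 2: place A5 (38 GB), 32 GB left
tape 3: place A6 (138 GB), 62 GB left
tape 4: place A7 (130 GB), 70 GB left
tape 5: place A8 (111 GB), 89 GB left
tape 3: place A9 (59 GB), 3 GB left
tape 6: place A10 (113 GB), 87 GB left
tape 4: place A11 (46 GB), 24 GB left
tape 7: place A12 (106 GB), 94 GB left
tape 8: place A13 (103 GB), 97 GB left
tape 9: place A14 (120 GB), 80 GB left
tape 4: place A15 (23 GB), 1 GB left

9 tapes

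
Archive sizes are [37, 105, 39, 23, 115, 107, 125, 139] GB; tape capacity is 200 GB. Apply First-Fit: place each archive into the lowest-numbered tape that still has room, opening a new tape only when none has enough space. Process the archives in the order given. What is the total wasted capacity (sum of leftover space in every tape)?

310

37 GB → tape 1 (remaining 163 GB)
105 GB → tape 1 (remaining 58 GB)
39 GB → tape 1 (remaining 19 GB)
23 GB → tape 2 (remaining 177 GB)
115 GB → tape 2 (remaining 62 GB)
107 GB → tape 3 (remaining 93 GB)
125 GB → tape 4 (remaining 75 GB)
139 GB → tape 5 (remaining 61 GB)
5 tapes × 200 GB = 1000 GB; used 690 GB; unused 310 GB.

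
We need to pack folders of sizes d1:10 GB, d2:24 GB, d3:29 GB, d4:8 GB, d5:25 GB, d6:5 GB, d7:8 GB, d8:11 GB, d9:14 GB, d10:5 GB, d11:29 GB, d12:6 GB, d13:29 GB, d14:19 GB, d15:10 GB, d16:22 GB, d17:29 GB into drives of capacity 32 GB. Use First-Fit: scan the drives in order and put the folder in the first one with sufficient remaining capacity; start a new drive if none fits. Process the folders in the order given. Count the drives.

10 drives

Put d1 (10 GB) in drive 1; 22 GB remain.
Put d2 (24 GB) in drive 2; 8 GB remain.
Put d3 (29 GB) in drive 3; 3 GB remain.
Put d4 (8 GB) in drive 1; 14 GB remain.
Put d5 (25 GB) in drive 4; 7 GB remain.
Put d6 (5 GB) in drive 1; 9 GB remain.
Put d7 (8 GB) in drive 1; 1 GB remain.
Put d8 (11 GB) in drive 5; 21 GB remain.
Put d9 (14 GB) in drive 5; 7 GB remain.
Put d10 (5 GB) in drive 2; 3 GB remain.
Put d11 (29 GB) in drive 6; 3 GB remain.
Put d12 (6 GB) in drive 4; 1 GB remain.
Put d13 (29 GB) in drive 7; 3 GB remain.
Put d14 (19 GB) in drive 8; 13 GB remain.
Put d15 (10 GB) in drive 8; 3 GB remain.
Put d16 (22 GB) in drive 9; 10 GB remain.
Put d17 (29 GB) in drive 10; 3 GB remain.
Final drives: [10,8,5,8] [24,5] [29] [25,6] [11,14] [29] [29] [19,10] [22] [29].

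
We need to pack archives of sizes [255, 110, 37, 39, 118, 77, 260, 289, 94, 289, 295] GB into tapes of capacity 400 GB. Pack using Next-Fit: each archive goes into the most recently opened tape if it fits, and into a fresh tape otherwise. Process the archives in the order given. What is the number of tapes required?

255 GB → tape 1 (remaining 145 GB)
110 GB → tape 1 (remaining 35 GB)
37 GB → tape 2 (remaining 363 GB)
39 GB → tape 2 (remaining 324 GB)
118 GB → tape 2 (remaining 206 GB)
77 GB → tape 2 (remaining 129 GB)
260 GB → tape 3 (remaining 140 GB)
289 GB → tape 4 (remaining 111 GB)
94 GB → tape 4 (remaining 17 GB)
289 GB → tape 5 (remaining 111 GB)
295 GB → tape 6 (remaining 105 GB)

6 tapes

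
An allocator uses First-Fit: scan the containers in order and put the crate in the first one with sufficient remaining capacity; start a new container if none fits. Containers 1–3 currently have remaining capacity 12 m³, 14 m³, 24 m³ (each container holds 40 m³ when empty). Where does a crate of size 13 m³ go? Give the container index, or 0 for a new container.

2

Containers with room: container 2 (14 m³), container 3 (24 m³).
The first with room is container 2.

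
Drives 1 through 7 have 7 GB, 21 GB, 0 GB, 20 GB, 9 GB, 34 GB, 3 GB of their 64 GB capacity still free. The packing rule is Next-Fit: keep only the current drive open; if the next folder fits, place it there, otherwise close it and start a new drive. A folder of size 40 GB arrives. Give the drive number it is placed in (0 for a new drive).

Next-Fit only looks at drive 7, which has 3 GB free.
40 GB does not fit, so a new drive is opened.

0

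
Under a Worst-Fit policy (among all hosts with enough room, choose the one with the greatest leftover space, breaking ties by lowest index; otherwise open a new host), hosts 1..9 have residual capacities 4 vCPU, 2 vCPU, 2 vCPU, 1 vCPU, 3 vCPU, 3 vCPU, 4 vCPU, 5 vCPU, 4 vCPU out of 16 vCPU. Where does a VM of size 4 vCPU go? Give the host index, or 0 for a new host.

8

Hosts with room: host 1 (4 vCPU), host 7 (4 vCPU), host 8 (5 vCPU), host 9 (4 vCPU).
Most room is host 8 with 5 vCPU free.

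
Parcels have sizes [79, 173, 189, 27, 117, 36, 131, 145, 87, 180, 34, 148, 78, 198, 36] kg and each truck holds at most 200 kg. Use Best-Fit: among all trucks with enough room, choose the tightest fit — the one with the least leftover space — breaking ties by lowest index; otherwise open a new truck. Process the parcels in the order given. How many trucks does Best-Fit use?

79 kg → truck 1 (remaining 121 kg)
173 kg → truck 2 (remaining 27 kg)
189 kg → truck 3 (remaining 11 kg)
27 kg → truck 2 (remaining 0 kg)
117 kg → truck 1 (remaining 4 kg)
36 kg → truck 4 (remaining 164 kg)
131 kg → truck 4 (remaining 33 kg)
145 kg → truck 5 (remaining 55 kg)
87 kg → truck 6 (remaining 113 kg)
180 kg → truck 7 (remaining 20 kg)
34 kg → truck 5 (remaining 21 kg)
148 kg → truck 8 (remaining 52 kg)
78 kg → truck 6 (remaining 35 kg)
198 kg → truck 9 (remaining 2 kg)
36 kg → truck 8 (remaining 16 kg)
Final trucks: [79,117] [173,27] [189] [36,131] [145,34] [87,78] [180] [148,36] [198].

9 trucks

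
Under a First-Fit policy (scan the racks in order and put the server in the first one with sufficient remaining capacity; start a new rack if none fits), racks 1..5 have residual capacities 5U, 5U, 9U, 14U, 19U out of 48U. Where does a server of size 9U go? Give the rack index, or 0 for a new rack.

3

Racks with room: rack 3 (9U), rack 4 (14U), rack 5 (19U).
The first with room is rack 3.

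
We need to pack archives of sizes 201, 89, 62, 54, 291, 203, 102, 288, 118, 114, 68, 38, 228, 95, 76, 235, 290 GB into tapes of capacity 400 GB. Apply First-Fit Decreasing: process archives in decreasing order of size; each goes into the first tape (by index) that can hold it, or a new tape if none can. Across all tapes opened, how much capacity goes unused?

Sorted descending: 291, 290, 288, 235, 228, 203, 201, 118, 114, 102, 95, 89, 76, 68, 62, 54, 38.
tape 1: place 291 GB, 109 GB left
tape 2: place 290 GB, 110 GB left
tape 3: place 288 GB, 112 GB left
tape 4: place 235 GB, 165 GB left
tape 5: place 228 GB, 172 GB left
tape 6: place 203 GB, 197 GB left
tape 7: place 201 GB, 199 GB left
tape 4: place 118 GB, 47 GB left
tape 5: place 114 GB, 58 GB left
tape 1: place 102 GB, 7 GB left
tape 2: place 95 GB, 15 GB left
tape 3: place 89 GB, 23 GB left
tape 6: place 76 GB, 121 GB left
tape 6: place 68 GB, 53 GB left
tape 7: place 62 GB, 137 GB left
tape 5: place 54 GB, 4 GB left
tape 4: place 38 GB, 9 GB left
7 tapes × 400 GB = 2800 GB; used 2552 GB; unused 248 GB.

248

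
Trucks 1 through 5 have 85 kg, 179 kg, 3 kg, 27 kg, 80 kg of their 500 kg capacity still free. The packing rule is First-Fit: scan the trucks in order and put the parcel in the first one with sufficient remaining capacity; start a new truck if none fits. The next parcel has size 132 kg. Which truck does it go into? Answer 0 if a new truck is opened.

Trucks with room: truck 2 (179 kg).
The first with room is truck 2.

2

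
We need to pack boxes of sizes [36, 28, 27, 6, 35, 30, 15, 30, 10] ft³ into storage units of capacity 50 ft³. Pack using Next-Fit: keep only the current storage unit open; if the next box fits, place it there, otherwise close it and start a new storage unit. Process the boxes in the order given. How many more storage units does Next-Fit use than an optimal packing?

0

Next-Fit: [36] [28] [27,6] [35] [30,15] [30,10] → 6 storage units.
6 boxes exceed 25 ft³ (half the capacity), and no two of those can share a storage unit, so at least 6 storage units are needed.
So 6 is already optimal.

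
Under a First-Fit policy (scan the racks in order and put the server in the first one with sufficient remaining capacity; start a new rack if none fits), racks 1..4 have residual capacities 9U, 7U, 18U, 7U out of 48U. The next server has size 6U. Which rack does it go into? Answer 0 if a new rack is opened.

Racks with room: rack 1 (9U), rack 2 (7U), rack 3 (18U), rack 4 (7U).
The first with room is rack 1.

1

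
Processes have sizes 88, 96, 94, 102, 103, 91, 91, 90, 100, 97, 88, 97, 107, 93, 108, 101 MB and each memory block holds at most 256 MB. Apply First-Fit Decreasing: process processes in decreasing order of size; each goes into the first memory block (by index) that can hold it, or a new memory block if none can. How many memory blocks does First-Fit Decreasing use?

Sorted descending: 108, 107, 103, 102, 101, 100, 97, 97, 96, 94, 93, 91, 91, 90, 88, 88.
memory block 1: place 108 MB, 148 MB left
memory block 1: place 107 MB, 41 MB left
memory block 2: place 103 MB, 153 MB left
memory block 2: place 102 MB, 51 MB left
memory block 3: place 101 MB, 155 MB left
memory block 3: place 100 MB, 55 MB left
memory block 4: place 97 MB, 159 MB left
memory block 4: place 97 MB, 62 MB left
memory block 5: place 96 MB, 160 MB left
memory block 5: place 94 MB, 66 MB left
memory block 6: place 93 MB, 163 MB left
memory block 6: place 91 MB, 72 MB left
memory block 7: place 91 MB, 165 MB left
memory block 7: place 90 MB, 75 MB left
memory block 8: place 88 MB, 168 MB left
memory block 8: place 88 MB, 80 MB left

8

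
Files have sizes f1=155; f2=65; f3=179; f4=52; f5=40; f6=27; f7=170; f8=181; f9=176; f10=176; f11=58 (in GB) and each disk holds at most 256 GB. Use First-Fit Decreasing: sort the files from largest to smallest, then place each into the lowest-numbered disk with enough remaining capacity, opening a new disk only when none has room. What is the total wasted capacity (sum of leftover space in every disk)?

257

Sorted descending: 181, 179, 176, 176, 170, 155, 65, 58, 52, 40, 27.
181 GB → disk 1 (remaining 75 GB)
179 GB → disk 2 (remaining 77 GB)
176 GB → disk 3 (remaining 80 GB)
176 GB → disk 4 (remaining 80 GB)
170 GB → disk 5 (remaining 86 GB)
155 GB → disk 6 (remaining 101 GB)
65 GB → disk 1 (remaining 10 GB)
58 GB → disk 2 (remaining 19 GB)
52 GB → disk 3 (remaining 28 GB)
40 GB → disk 4 (remaining 40 GB)
27 GB → disk 3 (remaining 1 GB)
6 disks × 256 GB = 1536 GB; used 1279 GB; unused 257 GB.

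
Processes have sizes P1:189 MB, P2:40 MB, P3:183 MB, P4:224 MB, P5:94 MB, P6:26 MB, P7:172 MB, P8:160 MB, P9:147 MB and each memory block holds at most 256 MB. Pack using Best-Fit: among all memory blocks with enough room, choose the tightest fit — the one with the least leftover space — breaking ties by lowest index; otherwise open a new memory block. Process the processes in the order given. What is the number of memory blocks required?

memory block 1: place P1 (189 MB), 67 MB left
memory block 1: place P2 (40 MB), 27 MB left
memory block 2: place P3 (183 MB), 73 MB left
memory block 3: place P4 (224 MB), 32 MB left
memory block 4: place P5 (94 MB), 162 MB left
memory block 1: place P6 (26 MB), 1 MB left
memory block 5: place P7 (172 MB), 84 MB left
memory block 4: place P8 (160 MB), 2 MB left
memory block 6: place P9 (147 MB), 109 MB left
Final memory blocks: [189,40,26] [183] [224] [94,160] [172] [147].

6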